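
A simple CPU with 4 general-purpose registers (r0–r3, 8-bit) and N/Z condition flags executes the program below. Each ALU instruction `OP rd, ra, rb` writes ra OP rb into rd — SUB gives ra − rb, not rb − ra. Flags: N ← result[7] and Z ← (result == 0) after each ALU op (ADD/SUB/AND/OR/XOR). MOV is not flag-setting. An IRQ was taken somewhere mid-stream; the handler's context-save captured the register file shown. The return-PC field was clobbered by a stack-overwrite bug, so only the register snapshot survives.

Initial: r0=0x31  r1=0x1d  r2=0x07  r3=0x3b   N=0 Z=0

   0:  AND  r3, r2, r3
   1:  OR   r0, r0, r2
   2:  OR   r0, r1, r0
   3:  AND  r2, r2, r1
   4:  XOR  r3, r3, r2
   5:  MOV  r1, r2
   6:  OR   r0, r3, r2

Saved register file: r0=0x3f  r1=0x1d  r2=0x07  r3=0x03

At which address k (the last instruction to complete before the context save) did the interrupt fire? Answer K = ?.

after  0: r0=0x31 r1=0x1d r2=0x07 r3=0x03  N=0 Z=0
after  1: r0=0x37 r1=0x1d r2=0x07 r3=0x03  N=0 Z=0
after  2: r0=0x3f r1=0x1d r2=0x07 r3=0x03  N=0 Z=0
-- IRQ taken; context saved, return-PC = 3 --

K = 2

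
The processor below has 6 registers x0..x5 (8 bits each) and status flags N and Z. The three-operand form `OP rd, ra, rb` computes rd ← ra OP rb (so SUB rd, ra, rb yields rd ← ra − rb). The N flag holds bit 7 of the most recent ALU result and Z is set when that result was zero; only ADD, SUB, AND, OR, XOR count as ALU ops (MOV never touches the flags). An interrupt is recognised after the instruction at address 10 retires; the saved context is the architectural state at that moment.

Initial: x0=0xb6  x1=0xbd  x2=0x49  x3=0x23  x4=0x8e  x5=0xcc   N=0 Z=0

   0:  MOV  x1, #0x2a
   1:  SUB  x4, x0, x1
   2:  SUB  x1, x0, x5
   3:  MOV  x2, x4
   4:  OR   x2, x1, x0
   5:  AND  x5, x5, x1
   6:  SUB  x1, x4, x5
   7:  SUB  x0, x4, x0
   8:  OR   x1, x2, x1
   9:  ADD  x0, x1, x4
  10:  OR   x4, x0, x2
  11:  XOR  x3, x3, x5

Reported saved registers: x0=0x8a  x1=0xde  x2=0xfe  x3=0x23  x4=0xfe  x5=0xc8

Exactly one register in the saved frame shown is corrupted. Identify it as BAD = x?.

BAD = x1

after  0: x0=0xb6 x1=0x2a x2=0x49 x3=0x23 x4=0x8e x5=0xcc  N=0 Z=0
after  1: x0=0xb6 x1=0x2a x2=0x49 x3=0x23 x4=0x8c x5=0xcc  N=1 Z=0
after  2: x0=0xb6 x1=0xea x2=0x49 x3=0x23 x4=0x8c x5=0xcc  N=1 Z=0
after  3: x0=0xb6 x1=0xea x2=0x8c x3=0x23 x4=0x8c x5=0xcc  N=1 Z=0
after  4: x0=0xb6 x1=0xea x2=0xfe x3=0x23 x4=0x8c x5=0xcc  N=1 Z=0
after  5: x0=0xb6 x1=0xea x2=0xfe x3=0x23 x4=0x8c x5=0xc8  N=1 Z=0
after  6: x0=0xb6 x1=0xc4 x2=0xfe x3=0x23 x4=0x8c x5=0xc8  N=1 Z=0
after  7: x0=0xd6 x1=0xc4 x2=0xfe x3=0x23 x4=0x8c x5=0xc8  N=1 Z=0
after  8: x0=0xd6 x1=0xfe x2=0xfe x3=0x23 x4=0x8c x5=0xc8  N=1 Z=0
after  9: x0=0x8a x1=0xfe x2=0xfe x3=0x23 x4=0x8c x5=0xc8  N=1 Z=0
after 10: x0=0x8a x1=0xfe x2=0xfe x3=0x23 x4=0xfe x5=0xc8  N=1 Z=0
-- IRQ taken; context saved, return-PC = 11 --
mismatch: x1: reported 0xde vs actual 0xfe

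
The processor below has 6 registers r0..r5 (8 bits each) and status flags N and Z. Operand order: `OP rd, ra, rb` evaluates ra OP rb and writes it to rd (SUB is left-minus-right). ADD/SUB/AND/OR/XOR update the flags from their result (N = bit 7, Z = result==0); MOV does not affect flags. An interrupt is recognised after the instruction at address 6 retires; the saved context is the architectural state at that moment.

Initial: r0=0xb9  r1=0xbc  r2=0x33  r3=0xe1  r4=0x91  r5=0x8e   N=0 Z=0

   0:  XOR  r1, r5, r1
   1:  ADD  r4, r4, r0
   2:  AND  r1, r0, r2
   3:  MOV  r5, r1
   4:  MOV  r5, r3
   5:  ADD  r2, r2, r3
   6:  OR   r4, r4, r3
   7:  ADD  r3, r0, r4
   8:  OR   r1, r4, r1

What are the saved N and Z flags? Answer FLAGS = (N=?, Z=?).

after  0: r0=0xb9 r1=0x32 r2=0x33 r3=0xe1 r4=0x91 r5=0x8e  N=0 Z=0
after  1: r0=0xb9 r1=0x32 r2=0x33 r3=0xe1 r4=0x4a r5=0x8e  N=0 Z=0
after  2: r0=0xb9 r1=0x31 r2=0x33 r3=0xe1 r4=0x4a r5=0x8e  N=0 Z=0
after  3: r0=0xb9 r1=0x31 r2=0x33 r3=0xe1 r4=0x4a r5=0x31  N=0 Z=0
after  4: r0=0xb9 r1=0x31 r2=0x33 r3=0xe1 r4=0x4a r5=0xe1  N=0 Z=0
after  5: r0=0xb9 r1=0x31 r2=0x14 r3=0xe1 r4=0x4a r5=0xe1  N=0 Z=0
after  6: r0=0xb9 r1=0x31 r2=0x14 r3=0xe1 r4=0xeb r5=0xe1  N=1 Z=0
-- IRQ taken; context saved, return-PC = 7 --

FLAGS = (N=1, Z=0)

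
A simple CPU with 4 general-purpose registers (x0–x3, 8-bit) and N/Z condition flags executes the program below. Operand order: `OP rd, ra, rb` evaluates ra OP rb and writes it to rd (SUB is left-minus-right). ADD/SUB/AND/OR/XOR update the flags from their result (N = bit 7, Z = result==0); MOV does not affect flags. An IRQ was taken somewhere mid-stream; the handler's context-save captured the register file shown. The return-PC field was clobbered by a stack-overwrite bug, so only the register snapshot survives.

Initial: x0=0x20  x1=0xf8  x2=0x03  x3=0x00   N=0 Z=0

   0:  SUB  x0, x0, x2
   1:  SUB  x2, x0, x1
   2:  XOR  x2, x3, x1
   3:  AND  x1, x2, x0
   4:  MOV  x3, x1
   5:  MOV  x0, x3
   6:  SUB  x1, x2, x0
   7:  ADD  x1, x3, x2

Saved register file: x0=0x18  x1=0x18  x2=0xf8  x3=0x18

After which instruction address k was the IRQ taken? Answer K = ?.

K = 5

after  0: x0=0x1d x1=0xf8 x2=0x03 x3=0x00  N=0 Z=0
after  1: x0=0x1d x1=0xf8 x2=0x25 x3=0x00  N=0 Z=0
after  2: x0=0x1d x1=0xf8 x2=0xf8 x3=0x00  N=1 Z=0
after  3: x0=0x1d x1=0x18 x2=0xf8 x3=0x00  N=0 Z=0
after  4: x0=0x1d x1=0x18 x2=0xf8 x3=0x18  N=0 Z=0
after  5: x0=0x18 x1=0x18 x2=0xf8 x3=0x18  N=0 Z=0
-- IRQ taken; context saved, return-PC = 6 --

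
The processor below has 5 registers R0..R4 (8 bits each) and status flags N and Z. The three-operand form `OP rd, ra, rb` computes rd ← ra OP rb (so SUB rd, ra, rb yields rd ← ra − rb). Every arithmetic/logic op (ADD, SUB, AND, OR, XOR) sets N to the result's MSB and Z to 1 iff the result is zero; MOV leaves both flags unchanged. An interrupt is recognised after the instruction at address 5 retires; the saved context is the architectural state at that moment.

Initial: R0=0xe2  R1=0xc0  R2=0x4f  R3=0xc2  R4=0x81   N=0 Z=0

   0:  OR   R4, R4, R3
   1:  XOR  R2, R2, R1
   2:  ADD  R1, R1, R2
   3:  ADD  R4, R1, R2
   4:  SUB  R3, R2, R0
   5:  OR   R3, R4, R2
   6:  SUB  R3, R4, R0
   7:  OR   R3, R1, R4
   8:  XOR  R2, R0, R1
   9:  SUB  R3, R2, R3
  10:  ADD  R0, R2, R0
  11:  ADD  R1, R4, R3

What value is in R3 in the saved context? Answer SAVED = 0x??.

SAVED = 0xdf

after  0: R0=0xe2 R1=0xc0 R2=0x4f R3=0xc2 R4=0xc3  N=1 Z=0
after  1: R0=0xe2 R1=0xc0 R2=0x8f R3=0xc2 R4=0xc3  N=1 Z=0
after  2: R0=0xe2 R1=0x4f R2=0x8f R3=0xc2 R4=0xc3  N=0 Z=0
after  3: R0=0xe2 R1=0x4f R2=0x8f R3=0xc2 R4=0xde  N=1 Z=0
after  4: R0=0xe2 R1=0x4f R2=0x8f R3=0xad R4=0xde  N=1 Z=0
after  5: R0=0xe2 R1=0x4f R2=0x8f R3=0xdf R4=0xde  N=1 Z=0
-- IRQ taken; context saved, return-PC = 6 --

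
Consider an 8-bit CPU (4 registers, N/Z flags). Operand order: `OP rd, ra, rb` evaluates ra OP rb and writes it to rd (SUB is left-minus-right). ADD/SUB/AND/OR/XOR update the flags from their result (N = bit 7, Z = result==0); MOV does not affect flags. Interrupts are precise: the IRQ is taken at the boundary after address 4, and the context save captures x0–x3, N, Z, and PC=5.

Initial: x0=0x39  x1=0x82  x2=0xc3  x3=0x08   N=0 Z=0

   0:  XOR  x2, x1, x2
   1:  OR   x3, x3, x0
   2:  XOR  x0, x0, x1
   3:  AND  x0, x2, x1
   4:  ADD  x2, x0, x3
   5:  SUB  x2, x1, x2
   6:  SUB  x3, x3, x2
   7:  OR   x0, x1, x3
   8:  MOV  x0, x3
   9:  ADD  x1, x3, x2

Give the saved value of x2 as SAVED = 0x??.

SAVED = 0x39

after  0: x0=0x39 x1=0x82 x2=0x41 x3=0x08  N=0 Z=0
after  1: x0=0x39 x1=0x82 x2=0x41 x3=0x39  N=0 Z=0
after  2: x0=0xbb x1=0x82 x2=0x41 x3=0x39  N=1 Z=0
after  3: x0=0x00 x1=0x82 x2=0x41 x3=0x39  N=0 Z=1
after  4: x0=0x00 x1=0x82 x2=0x39 x3=0x39  N=0 Z=0
-- IRQ taken; context saved, return-PC = 5 --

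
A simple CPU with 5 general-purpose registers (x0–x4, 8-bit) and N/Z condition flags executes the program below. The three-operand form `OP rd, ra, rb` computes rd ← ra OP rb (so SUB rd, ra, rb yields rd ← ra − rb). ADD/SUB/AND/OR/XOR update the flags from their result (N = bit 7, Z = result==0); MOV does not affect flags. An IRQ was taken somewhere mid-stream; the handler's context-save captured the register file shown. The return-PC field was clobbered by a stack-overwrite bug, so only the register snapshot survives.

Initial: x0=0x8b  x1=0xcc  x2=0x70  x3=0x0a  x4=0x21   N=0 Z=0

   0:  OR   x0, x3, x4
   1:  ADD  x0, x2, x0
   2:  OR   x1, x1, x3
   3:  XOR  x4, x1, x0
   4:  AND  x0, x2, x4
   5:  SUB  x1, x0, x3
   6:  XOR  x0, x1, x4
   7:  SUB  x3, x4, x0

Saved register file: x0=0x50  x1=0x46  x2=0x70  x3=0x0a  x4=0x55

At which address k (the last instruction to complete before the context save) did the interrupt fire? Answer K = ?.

after  0: x0=0x2b x1=0xcc x2=0x70 x3=0x0a x4=0x21  N=0 Z=0
after  1: x0=0x9b x1=0xcc x2=0x70 x3=0x0a x4=0x21  N=1 Z=0
after  2: x0=0x9b x1=0xce x2=0x70 x3=0x0a x4=0x21  N=1 Z=0
after  3: x0=0x9b x1=0xce x2=0x70 x3=0x0a x4=0x55  N=0 Z=0
after  4: x0=0x50 x1=0xce x2=0x70 x3=0x0a x4=0x55  N=0 Z=0
after  5: x0=0x50 x1=0x46 x2=0x70 x3=0x0a x4=0x55  N=0 Z=0
-- IRQ taken; context saved, return-PC = 6 --

K = 5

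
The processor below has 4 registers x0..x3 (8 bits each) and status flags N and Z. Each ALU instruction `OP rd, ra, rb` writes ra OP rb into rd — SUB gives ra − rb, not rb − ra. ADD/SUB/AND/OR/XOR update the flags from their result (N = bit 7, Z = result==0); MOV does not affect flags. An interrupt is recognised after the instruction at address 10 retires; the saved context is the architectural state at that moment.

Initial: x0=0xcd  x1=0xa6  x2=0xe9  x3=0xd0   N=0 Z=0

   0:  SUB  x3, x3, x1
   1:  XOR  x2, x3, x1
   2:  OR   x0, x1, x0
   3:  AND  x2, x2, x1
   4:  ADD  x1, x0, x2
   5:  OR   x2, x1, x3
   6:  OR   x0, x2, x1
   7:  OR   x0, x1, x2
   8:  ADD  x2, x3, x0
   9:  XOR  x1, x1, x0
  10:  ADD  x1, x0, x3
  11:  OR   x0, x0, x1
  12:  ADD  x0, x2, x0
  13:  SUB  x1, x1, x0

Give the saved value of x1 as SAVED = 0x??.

after  0: x0=0xcd x1=0xa6 x2=0xe9 x3=0x2a  N=0 Z=0
after  1: x0=0xcd x1=0xa6 x2=0x8c x3=0x2a  N=1 Z=0
after  2: x0=0xef x1=0xa6 x2=0x8c x3=0x2a  N=1 Z=0
after  3: x0=0xef x1=0xa6 x2=0x84 x3=0x2a  N=1 Z=0
after  4: x0=0xef x1=0x73 x2=0x84 x3=0x2a  N=0 Z=0
after  5: x0=0xef x1=0x73 x2=0x7b x3=0x2a  N=0 Z=0
after  6: x0=0x7b x1=0x73 x2=0x7b x3=0x2a  N=0 Z=0
after  7: x0=0x7b x1=0x73 x2=0x7b x3=0x2a  N=0 Z=0
after  8: x0=0x7b x1=0x73 x2=0xa5 x3=0x2a  N=1 Z=0
after  9: x0=0x7b x1=0x08 x2=0xa5 x3=0x2a  N=0 Z=0
after 10: x0=0x7b x1=0xa5 x2=0xa5 x3=0x2a  N=1 Z=0
-- IRQ taken; context saved, return-PC = 11 --

SAVED = 0xa5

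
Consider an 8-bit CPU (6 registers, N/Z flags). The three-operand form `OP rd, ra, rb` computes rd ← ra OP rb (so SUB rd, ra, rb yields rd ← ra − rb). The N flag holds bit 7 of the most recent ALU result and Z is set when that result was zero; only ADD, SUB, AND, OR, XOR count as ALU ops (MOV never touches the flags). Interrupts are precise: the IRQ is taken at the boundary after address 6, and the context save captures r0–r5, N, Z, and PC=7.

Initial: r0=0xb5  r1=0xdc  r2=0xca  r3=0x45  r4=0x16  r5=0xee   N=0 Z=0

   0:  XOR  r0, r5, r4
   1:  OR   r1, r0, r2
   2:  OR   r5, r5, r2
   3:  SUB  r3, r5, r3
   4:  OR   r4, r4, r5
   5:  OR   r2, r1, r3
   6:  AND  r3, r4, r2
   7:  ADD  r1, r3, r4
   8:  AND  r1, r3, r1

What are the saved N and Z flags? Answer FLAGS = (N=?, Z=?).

FLAGS = (N=1, Z=0)

after  0: r0=0xf8 r1=0xdc r2=0xca r3=0x45 r4=0x16 r5=0xee  N=1 Z=0
after  1: r0=0xf8 r1=0xfa r2=0xca r3=0x45 r4=0x16 r5=0xee  N=1 Z=0
after  2: r0=0xf8 r1=0xfa r2=0xca r3=0x45 r4=0x16 r5=0xee  N=1 Z=0
after  3: r0=0xf8 r1=0xfa r2=0xca r3=0xa9 r4=0x16 r5=0xee  N=1 Z=0
after  4: r0=0xf8 r1=0xfa r2=0xca r3=0xa9 r4=0xfe r5=0xee  N=1 Z=0
after  5: r0=0xf8 r1=0xfa r2=0xfb r3=0xa9 r4=0xfe r5=0xee  N=1 Z=0
after  6: r0=0xf8 r1=0xfa r2=0xfb r3=0xfa r4=0xfe r5=0xee  N=1 Z=0
-- IRQ taken; context saved, return-PC = 7 --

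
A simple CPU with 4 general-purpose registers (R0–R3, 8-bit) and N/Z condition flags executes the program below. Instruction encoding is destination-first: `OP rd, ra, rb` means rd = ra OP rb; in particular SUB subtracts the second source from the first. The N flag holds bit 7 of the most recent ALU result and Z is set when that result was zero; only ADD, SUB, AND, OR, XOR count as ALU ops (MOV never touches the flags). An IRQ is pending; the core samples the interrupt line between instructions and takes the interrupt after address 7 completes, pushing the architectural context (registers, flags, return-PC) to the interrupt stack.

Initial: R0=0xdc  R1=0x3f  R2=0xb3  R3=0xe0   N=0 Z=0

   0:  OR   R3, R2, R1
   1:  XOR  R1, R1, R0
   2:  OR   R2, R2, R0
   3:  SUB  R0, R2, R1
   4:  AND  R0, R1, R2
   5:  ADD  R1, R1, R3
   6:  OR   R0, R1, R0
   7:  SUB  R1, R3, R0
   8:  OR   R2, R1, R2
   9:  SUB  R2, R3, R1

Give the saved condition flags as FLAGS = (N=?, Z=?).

FLAGS = (N=1, Z=0)

after  0: R0=0xdc R1=0x3f R2=0xb3 R3=0xbf  N=1 Z=0
after  1: R0=0xdc R1=0xe3 R2=0xb3 R3=0xbf  N=1 Z=0
after  2: R0=0xdc R1=0xe3 R2=0xff R3=0xbf  N=1 Z=0
after  3: R0=0x1c R1=0xe3 R2=0xff R3=0xbf  N=0 Z=0
after  4: R0=0xe3 R1=0xe3 R2=0xff R3=0xbf  N=1 Z=0
after  5: R0=0xe3 R1=0xa2 R2=0xff R3=0xbf  N=1 Z=0
after  6: R0=0xe3 R1=0xa2 R2=0xff R3=0xbf  N=1 Z=0
after  7: R0=0xe3 R1=0xdc R2=0xff R3=0xbf  N=1 Z=0
-- IRQ taken; context saved, return-PC = 8 --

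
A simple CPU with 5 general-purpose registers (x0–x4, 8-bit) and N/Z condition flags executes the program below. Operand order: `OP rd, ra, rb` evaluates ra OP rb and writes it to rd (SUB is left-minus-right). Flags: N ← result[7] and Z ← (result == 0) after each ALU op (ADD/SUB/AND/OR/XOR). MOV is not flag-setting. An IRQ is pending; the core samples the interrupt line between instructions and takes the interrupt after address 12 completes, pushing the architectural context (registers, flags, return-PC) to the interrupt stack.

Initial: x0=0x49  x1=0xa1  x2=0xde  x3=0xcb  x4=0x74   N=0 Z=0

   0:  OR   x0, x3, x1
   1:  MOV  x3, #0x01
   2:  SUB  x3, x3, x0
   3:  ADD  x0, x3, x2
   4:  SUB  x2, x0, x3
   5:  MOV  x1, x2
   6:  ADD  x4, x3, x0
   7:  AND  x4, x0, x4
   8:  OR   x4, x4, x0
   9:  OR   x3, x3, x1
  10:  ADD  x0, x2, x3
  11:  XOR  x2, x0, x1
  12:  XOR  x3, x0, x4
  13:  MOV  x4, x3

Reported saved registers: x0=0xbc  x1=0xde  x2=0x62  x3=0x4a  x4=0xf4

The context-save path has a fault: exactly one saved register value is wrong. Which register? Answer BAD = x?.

BAD = x3

after  0: x0=0xeb x1=0xa1 x2=0xde x3=0xcb x4=0x74  N=1 Z=0
after  1: x0=0xeb x1=0xa1 x2=0xde x3=0x01 x4=0x74  N=1 Z=0
after  2: x0=0xeb x1=0xa1 x2=0xde x3=0x16 x4=0x74  N=0 Z=0
after  3: x0=0xf4 x1=0xa1 x2=0xde x3=0x16 x4=0x74  N=1 Z=0
after  4: x0=0xf4 x1=0xa1 x2=0xde x3=0x16 x4=0x74  N=1 Z=0
after  5: x0=0xf4 x1=0xde x2=0xde x3=0x16 x4=0x74  N=1 Z=0
after  6: x0=0xf4 x1=0xde x2=0xde x3=0x16 x4=0x0a  N=0 Z=0
after  7: x0=0xf4 x1=0xde x2=0xde x3=0x16 x4=0x00  N=0 Z=1
after  8: x0=0xf4 x1=0xde x2=0xde x3=0x16 x4=0xf4  N=1 Z=0
after  9: x0=0xf4 x1=0xde x2=0xde x3=0xde x4=0xf4  N=1 Z=0
after 10: x0=0xbc x1=0xde x2=0xde x3=0xde x4=0xf4  N=1 Z=0
after 11: x0=0xbc x1=0xde x2=0x62 x3=0xde x4=0xf4  N=0 Z=0
after 12: x0=0xbc x1=0xde x2=0x62 x3=0x48 x4=0xf4  N=0 Z=0
-- IRQ taken; context saved, return-PC = 13 --
mismatch: x3: reported 0x4a vs actual 0x48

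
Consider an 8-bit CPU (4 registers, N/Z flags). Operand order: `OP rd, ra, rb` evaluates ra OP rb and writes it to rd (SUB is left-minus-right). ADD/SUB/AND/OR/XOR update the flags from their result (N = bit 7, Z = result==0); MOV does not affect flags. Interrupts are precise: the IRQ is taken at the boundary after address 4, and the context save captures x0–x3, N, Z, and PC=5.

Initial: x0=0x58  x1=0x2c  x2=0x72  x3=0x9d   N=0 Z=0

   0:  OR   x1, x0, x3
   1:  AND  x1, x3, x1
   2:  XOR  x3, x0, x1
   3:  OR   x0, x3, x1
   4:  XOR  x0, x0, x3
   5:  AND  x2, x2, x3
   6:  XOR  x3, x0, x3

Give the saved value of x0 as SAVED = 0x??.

after  0: x0=0x58 x1=0xdd x2=0x72 x3=0x9d  N=1 Z=0
after  1: x0=0x58 x1=0x9d x2=0x72 x3=0x9d  N=1 Z=0
after  2: x0=0x58 x1=0x9d x2=0x72 x3=0xc5  N=1 Z=0
after  3: x0=0xdd x1=0x9d x2=0x72 x3=0xc5  N=1 Z=0
after  4: x0=0x18 x1=0x9d x2=0x72 x3=0xc5  N=0 Z=0
-- IRQ taken; context saved, return-PC = 5 --

SAVED = 0x18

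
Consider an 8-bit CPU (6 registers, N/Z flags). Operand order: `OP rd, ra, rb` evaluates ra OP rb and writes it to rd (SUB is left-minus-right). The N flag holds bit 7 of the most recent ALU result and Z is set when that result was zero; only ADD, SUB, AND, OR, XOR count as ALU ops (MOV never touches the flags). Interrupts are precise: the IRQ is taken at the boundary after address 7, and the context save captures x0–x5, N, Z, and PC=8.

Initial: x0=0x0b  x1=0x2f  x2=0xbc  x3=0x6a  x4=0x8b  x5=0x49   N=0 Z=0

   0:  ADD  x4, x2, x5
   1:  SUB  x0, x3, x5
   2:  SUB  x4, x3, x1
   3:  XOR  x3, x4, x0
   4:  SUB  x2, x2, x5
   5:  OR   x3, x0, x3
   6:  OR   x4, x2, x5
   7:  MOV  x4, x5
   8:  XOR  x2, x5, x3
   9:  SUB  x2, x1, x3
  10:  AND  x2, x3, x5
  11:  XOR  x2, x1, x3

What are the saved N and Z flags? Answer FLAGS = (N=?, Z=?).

FLAGS = (N=0, Z=0)

after  0: x0=0x0b x1=0x2f x2=0xbc x3=0x6a x4=0x05 x5=0x49  N=0 Z=0
after  1: x0=0x21 x1=0x2f x2=0xbc x3=0x6a x4=0x05 x5=0x49  N=0 Z=0
after  2: x0=0x21 x1=0x2f x2=0xbc x3=0x6a x4=0x3b x5=0x49  N=0 Z=0
after  3: x0=0x21 x1=0x2f x2=0xbc x3=0x1a x4=0x3b x5=0x49  N=0 Z=0
after  4: x0=0x21 x1=0x2f x2=0x73 x3=0x1a x4=0x3b x5=0x49  N=0 Z=0
after  5: x0=0x21 x1=0x2f x2=0x73 x3=0x3b x4=0x3b x5=0x49  N=0 Z=0
after  6: x0=0x21 x1=0x2f x2=0x73 x3=0x3b x4=0x7b x5=0x49  N=0 Z=0
after  7: x0=0x21 x1=0x2f x2=0x73 x3=0x3b x4=0x49 x5=0x49  N=0 Z=0
-- IRQ taken; context saved, return-PC = 8 --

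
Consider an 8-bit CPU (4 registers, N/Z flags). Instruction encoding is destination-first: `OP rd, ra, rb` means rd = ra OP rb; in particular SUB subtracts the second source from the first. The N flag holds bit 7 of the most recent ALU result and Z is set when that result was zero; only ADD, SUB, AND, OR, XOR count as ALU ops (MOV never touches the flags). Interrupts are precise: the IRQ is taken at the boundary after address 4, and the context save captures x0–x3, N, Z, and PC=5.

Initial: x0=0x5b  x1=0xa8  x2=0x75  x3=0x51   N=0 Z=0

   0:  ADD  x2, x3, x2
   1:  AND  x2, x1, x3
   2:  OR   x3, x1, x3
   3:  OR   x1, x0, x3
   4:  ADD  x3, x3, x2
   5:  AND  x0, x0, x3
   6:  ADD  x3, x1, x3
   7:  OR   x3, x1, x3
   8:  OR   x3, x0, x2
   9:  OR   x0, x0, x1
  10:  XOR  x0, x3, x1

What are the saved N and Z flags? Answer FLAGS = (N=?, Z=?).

after  0: x0=0x5b x1=0xa8 x2=0xc6 x3=0x51  N=1 Z=0
after  1: x0=0x5b x1=0xa8 x2=0x00 x3=0x51  N=0 Z=1
after  2: x0=0x5b x1=0xa8 x2=0x00 x3=0xf9  N=1 Z=0
after  3: x0=0x5b x1=0xfb x2=0x00 x3=0xf9  N=1 Z=0
after  4: x0=0x5b x1=0xfb x2=0x00 x3=0xf9  N=1 Z=0
-- IRQ taken; context saved, return-PC = 5 --

FLAGS = (N=1, Z=0)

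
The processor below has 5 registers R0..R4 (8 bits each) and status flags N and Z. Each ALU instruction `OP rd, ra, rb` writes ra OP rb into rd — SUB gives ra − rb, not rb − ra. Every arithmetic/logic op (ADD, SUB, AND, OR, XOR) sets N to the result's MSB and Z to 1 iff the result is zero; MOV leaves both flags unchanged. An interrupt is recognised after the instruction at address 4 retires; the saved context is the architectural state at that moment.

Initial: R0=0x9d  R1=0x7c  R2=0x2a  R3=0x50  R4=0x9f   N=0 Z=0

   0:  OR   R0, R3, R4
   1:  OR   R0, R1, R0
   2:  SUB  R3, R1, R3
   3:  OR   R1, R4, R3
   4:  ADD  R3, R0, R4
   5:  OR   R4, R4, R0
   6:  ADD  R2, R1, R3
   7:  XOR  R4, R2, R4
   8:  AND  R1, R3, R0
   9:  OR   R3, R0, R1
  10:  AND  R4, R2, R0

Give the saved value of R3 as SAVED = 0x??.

SAVED = 0x9e

after  0: R0=0xdf R1=0x7c R2=0x2a R3=0x50 R4=0x9f  N=1 Z=0
after  1: R0=0xff R1=0x7c R2=0x2a R3=0x50 R4=0x9f  N=1 Z=0
after  2: R0=0xff R1=0x7c R2=0x2a R3=0x2c R4=0x9f  N=0 Z=0
after  3: R0=0xff R1=0xbf R2=0x2a R3=0x2c R4=0x9f  N=1 Z=0
after  4: R0=0xff R1=0xbf R2=0x2a R3=0x9e R4=0x9f  N=1 Z=0
-- IRQ taken; context saved, return-PC = 5 --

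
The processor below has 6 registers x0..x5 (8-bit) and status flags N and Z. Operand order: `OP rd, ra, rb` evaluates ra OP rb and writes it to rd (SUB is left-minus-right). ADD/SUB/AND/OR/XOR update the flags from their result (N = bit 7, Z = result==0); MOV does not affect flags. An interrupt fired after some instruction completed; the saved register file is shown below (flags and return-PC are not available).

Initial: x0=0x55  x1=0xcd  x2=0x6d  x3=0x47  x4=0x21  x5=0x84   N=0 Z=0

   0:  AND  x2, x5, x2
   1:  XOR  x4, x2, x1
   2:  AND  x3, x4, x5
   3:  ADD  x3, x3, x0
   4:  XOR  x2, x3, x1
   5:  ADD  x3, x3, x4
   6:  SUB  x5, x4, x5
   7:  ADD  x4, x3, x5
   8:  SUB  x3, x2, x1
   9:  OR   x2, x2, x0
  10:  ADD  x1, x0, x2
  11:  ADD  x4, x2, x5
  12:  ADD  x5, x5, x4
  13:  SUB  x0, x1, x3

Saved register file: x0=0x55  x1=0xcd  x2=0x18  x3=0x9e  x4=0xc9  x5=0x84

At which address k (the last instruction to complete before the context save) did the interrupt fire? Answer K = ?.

K = 5

after  0: x0=0x55 x1=0xcd x2=0x04 x3=0x47 x4=0x21 x5=0x84  N=0 Z=0
after  1: x0=0x55 x1=0xcd x2=0x04 x3=0x47 x4=0xc9 x5=0x84  N=1 Z=0
after  2: x0=0x55 x1=0xcd x2=0x04 x3=0x80 x4=0xc9 x5=0x84  N=1 Z=0
after  3: x0=0x55 x1=0xcd x2=0x04 x3=0xd5 x4=0xc9 x5=0x84  N=1 Z=0
after  4: x0=0x55 x1=0xcd x2=0x18 x3=0xd5 x4=0xc9 x5=0x84  N=0 Z=0
after  5: x0=0x55 x1=0xcd x2=0x18 x3=0x9e x4=0xc9 x5=0x84  N=1 Z=0
-- IRQ taken; context saved, return-PC = 6 --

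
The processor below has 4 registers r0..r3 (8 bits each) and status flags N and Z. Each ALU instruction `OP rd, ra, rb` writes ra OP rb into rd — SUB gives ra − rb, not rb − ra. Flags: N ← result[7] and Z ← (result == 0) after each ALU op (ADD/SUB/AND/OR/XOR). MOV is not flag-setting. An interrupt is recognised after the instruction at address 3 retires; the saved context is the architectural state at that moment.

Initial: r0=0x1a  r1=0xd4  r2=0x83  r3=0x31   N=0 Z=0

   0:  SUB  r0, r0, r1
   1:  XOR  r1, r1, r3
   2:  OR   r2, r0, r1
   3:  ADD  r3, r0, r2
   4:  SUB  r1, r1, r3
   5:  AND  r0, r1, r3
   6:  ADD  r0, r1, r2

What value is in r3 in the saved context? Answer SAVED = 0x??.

SAVED = 0x2d

after  0: r0=0x46 r1=0xd4 r2=0x83 r3=0x31  N=0 Z=0
after  1: r0=0x46 r1=0xe5 r2=0x83 r3=0x31  N=1 Z=0
after  2: r0=0x46 r1=0xe5 r2=0xe7 r3=0x31  N=1 Z=0
after  3: r0=0x46 r1=0xe5 r2=0xe7 r3=0x2d  N=0 Z=0
-- IRQ taken; context saved, return-PC = 4 --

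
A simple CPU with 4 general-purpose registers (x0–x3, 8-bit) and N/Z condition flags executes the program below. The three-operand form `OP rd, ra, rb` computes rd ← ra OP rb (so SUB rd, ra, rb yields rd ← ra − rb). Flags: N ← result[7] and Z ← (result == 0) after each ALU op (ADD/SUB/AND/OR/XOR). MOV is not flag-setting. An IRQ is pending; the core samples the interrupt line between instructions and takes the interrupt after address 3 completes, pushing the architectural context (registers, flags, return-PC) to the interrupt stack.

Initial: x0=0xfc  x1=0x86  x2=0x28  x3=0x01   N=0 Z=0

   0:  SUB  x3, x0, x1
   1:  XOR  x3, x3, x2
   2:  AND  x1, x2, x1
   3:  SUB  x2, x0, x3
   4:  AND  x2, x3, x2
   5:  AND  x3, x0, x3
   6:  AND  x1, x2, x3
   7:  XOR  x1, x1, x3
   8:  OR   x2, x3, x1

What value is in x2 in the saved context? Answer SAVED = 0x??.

SAVED = 0x9e

after  0: x0=0xfc x1=0x86 x2=0x28 x3=0x76  N=0 Z=0
after  1: x0=0xfc x1=0x86 x2=0x28 x3=0x5e  N=0 Z=0
after  2: x0=0xfc x1=0x00 x2=0x28 x3=0x5e  N=0 Z=1
after  3: x0=0xfc x1=0x00 x2=0x9e x3=0x5e  N=1 Z=0
-- IRQ taken; context saved, return-PC = 4 --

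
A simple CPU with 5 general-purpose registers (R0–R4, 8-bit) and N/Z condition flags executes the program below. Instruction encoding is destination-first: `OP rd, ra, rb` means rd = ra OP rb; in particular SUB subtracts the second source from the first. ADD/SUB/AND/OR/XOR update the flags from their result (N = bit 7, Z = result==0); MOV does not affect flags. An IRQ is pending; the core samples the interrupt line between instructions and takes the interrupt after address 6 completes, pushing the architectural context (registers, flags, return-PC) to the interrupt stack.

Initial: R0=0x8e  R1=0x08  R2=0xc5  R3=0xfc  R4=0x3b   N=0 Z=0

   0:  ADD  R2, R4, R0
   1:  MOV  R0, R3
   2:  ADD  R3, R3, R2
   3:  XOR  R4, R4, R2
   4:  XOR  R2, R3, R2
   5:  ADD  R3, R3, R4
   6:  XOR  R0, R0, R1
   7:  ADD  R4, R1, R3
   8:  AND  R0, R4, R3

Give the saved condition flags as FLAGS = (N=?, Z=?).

FLAGS = (N=1, Z=0)

after  0: R0=0x8e R1=0x08 R2=0xc9 R3=0xfc R4=0x3b  N=1 Z=0
after  1: R0=0xfc R1=0x08 R2=0xc9 R3=0xfc R4=0x3b  N=1 Z=0
after  2: R0=0xfc R1=0x08 R2=0xc9 R3=0xc5 R4=0x3b  N=1 Z=0
after  3: R0=0xfc R1=0x08 R2=0xc9 R3=0xc5 R4=0xf2  N=1 Z=0
after  4: R0=0xfc R1=0x08 R2=0x0c R3=0xc5 R4=0xf2  N=0 Z=0
after  5: R0=0xfc R1=0x08 R2=0x0c R3=0xb7 R4=0xf2  N=1 Z=0
after  6: R0=0xf4 R1=0x08 R2=0x0c R3=0xb7 R4=0xf2  N=1 Z=0
-- IRQ taken; context saved, return-PC = 7 --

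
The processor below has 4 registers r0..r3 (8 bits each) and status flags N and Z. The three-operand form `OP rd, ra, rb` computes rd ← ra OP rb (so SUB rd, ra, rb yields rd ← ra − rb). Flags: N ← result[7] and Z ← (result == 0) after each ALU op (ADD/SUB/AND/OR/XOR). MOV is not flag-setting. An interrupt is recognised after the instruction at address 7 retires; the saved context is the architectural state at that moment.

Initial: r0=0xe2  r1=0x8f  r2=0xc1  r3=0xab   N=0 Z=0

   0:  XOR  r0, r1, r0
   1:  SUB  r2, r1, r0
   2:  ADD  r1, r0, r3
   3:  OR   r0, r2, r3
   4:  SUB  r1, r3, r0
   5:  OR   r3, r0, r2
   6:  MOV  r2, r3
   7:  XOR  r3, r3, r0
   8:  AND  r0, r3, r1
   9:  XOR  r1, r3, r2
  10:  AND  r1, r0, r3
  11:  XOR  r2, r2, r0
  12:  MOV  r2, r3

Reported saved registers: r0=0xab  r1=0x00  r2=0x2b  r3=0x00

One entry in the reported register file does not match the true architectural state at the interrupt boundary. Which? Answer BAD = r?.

BAD = r2

after  0: r0=0x6d r1=0x8f r2=0xc1 r3=0xab  N=0 Z=0
after  1: r0=0x6d r1=0x8f r2=0x22 r3=0xab  N=0 Z=0
after  2: r0=0x6d r1=0x18 r2=0x22 r3=0xab  N=0 Z=0
after  3: r0=0xab r1=0x18 r2=0x22 r3=0xab  N=1 Z=0
after  4: r0=0xab r1=0x00 r2=0x22 r3=0xab  N=0 Z=1
after  5: r0=0xab r1=0x00 r2=0x22 r3=0xab  N=1 Z=0
after  6: r0=0xab r1=0x00 r2=0xab r3=0xab  N=1 Z=0
after  7: r0=0xab r1=0x00 r2=0xab r3=0x00  N=0 Z=1
-- IRQ taken; context saved, return-PC = 8 --
mismatch: r2: reported 0x2b vs actual 0xab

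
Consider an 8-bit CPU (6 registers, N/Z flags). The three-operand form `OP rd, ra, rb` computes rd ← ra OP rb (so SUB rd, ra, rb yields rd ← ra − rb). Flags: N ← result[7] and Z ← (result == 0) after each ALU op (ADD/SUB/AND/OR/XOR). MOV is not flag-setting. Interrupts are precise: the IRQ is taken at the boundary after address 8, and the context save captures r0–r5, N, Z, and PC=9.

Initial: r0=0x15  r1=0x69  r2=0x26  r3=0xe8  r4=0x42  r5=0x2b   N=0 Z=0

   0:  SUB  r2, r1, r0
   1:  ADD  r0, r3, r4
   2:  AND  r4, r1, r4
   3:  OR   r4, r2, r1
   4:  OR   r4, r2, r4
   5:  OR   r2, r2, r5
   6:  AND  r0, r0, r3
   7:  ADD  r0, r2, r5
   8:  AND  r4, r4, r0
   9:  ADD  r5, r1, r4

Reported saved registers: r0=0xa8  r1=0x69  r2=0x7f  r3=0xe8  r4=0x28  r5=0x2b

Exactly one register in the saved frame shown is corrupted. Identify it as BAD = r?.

BAD = r0

after  0: r0=0x15 r1=0x69 r2=0x54 r3=0xe8 r4=0x42 r5=0x2b  N=0 Z=0
after  1: r0=0x2a r1=0x69 r2=0x54 r3=0xe8 r4=0x42 r5=0x2b  N=0 Z=0
after  2: r0=0x2a r1=0x69 r2=0x54 r3=0xe8 r4=0x40 r5=0x2b  N=0 Z=0
after  3: r0=0x2a r1=0x69 r2=0x54 r3=0xe8 r4=0x7d r5=0x2b  N=0 Z=0
after  4: r0=0x2a r1=0x69 r2=0x54 r3=0xe8 r4=0x7d r5=0x2b  N=0 Z=0
after  5: r0=0x2a r1=0x69 r2=0x7f r3=0xe8 r4=0x7d r5=0x2b  N=0 Z=0
after  6: r0=0x28 r1=0x69 r2=0x7f r3=0xe8 r4=0x7d r5=0x2b  N=0 Z=0
after  7: r0=0xaa r1=0x69 r2=0x7f r3=0xe8 r4=0x7d r5=0x2b  N=1 Z=0
after  8: r0=0xaa r1=0x69 r2=0x7f r3=0xe8 r4=0x28 r5=0x2b  N=0 Z=0
-- IRQ taken; context saved, return-PC = 9 --
mismatch: r0: reported 0xa8 vs actual 0xaa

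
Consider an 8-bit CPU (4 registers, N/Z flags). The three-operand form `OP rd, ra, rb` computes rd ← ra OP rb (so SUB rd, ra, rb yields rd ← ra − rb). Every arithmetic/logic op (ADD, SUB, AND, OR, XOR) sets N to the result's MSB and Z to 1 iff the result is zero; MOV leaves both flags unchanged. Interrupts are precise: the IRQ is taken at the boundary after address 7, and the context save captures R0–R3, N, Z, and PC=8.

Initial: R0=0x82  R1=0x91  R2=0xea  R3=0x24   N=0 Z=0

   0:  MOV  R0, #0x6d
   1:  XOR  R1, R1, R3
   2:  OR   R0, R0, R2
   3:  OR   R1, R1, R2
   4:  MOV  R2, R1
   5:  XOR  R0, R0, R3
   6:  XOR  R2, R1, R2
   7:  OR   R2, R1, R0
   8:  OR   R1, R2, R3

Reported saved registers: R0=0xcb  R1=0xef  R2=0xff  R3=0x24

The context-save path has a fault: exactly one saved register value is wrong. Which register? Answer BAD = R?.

after  0: R0=0x6d R1=0x91 R2=0xea R3=0x24  N=0 Z=0
after  1: R0=0x6d R1=0xb5 R2=0xea R3=0x24  N=1 Z=0
after  2: R0=0xef R1=0xb5 R2=0xea R3=0x24  N=1 Z=0
after  3: R0=0xef R1=0xff R2=0xea R3=0x24  N=1 Z=0
after  4: R0=0xef R1=0xff R2=0xff R3=0x24  N=1 Z=0
after  5: R0=0xcb R1=0xff R2=0xff R3=0x24  N=1 Z=0
after  6: R0=0xcb R1=0xff R2=0x00 R3=0x24  N=0 Z=1
after  7: R0=0xcb R1=0xff R2=0xff R3=0x24  N=1 Z=0
-- IRQ taken; context saved, return-PC = 8 --
mismatch: R1: reported 0xef vs actual 0xff

BAD = R1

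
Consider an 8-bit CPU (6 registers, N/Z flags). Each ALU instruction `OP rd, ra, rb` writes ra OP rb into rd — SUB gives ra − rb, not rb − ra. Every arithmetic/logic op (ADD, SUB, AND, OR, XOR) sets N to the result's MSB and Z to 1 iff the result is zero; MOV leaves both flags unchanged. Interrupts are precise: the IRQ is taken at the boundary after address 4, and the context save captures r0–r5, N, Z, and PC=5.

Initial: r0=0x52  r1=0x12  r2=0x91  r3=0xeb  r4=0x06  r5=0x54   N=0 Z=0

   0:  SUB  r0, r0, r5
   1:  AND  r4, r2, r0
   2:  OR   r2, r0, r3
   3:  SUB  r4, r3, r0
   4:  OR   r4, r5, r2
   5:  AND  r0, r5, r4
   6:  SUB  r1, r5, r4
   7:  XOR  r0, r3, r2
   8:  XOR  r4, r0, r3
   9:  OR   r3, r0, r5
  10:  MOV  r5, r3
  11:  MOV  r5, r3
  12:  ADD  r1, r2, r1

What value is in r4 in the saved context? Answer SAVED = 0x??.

SAVED = 0xff

after  0: r0=0xfe r1=0x12 r2=0x91 r3=0xeb r4=0x06 r5=0x54  N=1 Z=0
after  1: r0=0xfe r1=0x12 r2=0x91 r3=0xeb r4=0x90 r5=0x54  N=1 Z=0
after  2: r0=0xfe r1=0x12 r2=0xff r3=0xeb r4=0x90 r5=0x54  N=1 Z=0
after  3: r0=0xfe r1=0x12 r2=0xff r3=0xeb r4=0xed r5=0x54  N=1 Z=0
after  4: r0=0xfe r1=0x12 r2=0xff r3=0xeb r4=0xff r5=0x54  N=1 Z=0
-- IRQ taken; context saved, return-PC = 5 --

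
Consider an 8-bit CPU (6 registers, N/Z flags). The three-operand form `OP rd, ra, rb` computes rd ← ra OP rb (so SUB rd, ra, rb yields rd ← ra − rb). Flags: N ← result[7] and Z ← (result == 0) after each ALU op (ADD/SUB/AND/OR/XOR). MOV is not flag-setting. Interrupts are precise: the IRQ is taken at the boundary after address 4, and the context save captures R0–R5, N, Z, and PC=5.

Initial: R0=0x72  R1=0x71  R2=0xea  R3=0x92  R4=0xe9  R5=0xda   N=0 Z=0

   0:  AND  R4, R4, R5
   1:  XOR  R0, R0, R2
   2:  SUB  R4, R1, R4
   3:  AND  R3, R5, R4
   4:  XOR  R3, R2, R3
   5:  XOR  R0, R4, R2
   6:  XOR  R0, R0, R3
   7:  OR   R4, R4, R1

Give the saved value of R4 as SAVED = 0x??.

after  0: R0=0x72 R1=0x71 R2=0xea R3=0x92 R4=0xc8 R5=0xda  N=1 Z=0
after  1: R0=0x98 R1=0x71 R2=0xea R3=0x92 R4=0xc8 R5=0xda  N=1 Z=0
after  2: R0=0x98 R1=0x71 R2=0xea R3=0x92 R4=0xa9 R5=0xda  N=1 Z=0
after  3: R0=0x98 R1=0x71 R2=0xea R3=0x88 R4=0xa9 R5=0xda  N=1 Z=0
after  4: R0=0x98 R1=0x71 R2=0xea R3=0x62 R4=0xa9 R5=0xda  N=0 Z=0
-- IRQ taken; context saved, return-PC = 5 --

SAVED = 0xa9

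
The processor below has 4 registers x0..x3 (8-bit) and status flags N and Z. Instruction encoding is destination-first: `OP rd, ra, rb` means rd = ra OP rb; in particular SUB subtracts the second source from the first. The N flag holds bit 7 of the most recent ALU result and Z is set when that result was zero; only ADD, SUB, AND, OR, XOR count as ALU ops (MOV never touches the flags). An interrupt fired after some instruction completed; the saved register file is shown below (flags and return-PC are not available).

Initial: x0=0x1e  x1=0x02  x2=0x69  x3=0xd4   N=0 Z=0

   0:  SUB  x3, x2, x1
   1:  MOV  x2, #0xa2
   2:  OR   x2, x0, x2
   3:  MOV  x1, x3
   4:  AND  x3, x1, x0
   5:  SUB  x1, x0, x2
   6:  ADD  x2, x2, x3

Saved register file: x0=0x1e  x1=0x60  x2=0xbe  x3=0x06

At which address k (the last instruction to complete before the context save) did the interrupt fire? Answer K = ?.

after  0: x0=0x1e x1=0x02 x2=0x69 x3=0x67  N=0 Z=0
after  1: x0=0x1e x1=0x02 x2=0xa2 x3=0x67  N=0 Z=0
after  2: x0=0x1e x1=0x02 x2=0xbe x3=0x67  N=1 Z=0
after  3: x0=0x1e x1=0x67 x2=0xbe x3=0x67  N=1 Z=0
after  4: x0=0x1e x1=0x67 x2=0xbe x3=0x06  N=0 Z=0
after  5: x0=0x1e x1=0x60 x2=0xbe x3=0x06  N=0 Z=0
-- IRQ taken; context saved, return-PC = 6 --

K = 5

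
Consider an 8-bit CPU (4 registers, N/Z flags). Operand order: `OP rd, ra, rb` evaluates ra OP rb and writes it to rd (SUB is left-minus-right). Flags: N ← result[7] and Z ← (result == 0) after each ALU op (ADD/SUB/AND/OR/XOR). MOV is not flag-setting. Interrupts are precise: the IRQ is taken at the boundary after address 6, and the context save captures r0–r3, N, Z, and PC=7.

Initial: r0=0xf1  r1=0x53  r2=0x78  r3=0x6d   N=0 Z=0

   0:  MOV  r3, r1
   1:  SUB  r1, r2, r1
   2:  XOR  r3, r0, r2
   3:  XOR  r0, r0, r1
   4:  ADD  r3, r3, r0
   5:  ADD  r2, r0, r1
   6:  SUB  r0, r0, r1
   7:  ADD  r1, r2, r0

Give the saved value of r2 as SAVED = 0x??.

SAVED = 0xf9

after  0: r0=0xf1 r1=0x53 r2=0x78 r3=0x53  N=0 Z=0
after  1: r0=0xf1 r1=0x25 r2=0x78 r3=0x53  N=0 Z=0
after  2: r0=0xf1 r1=0x25 r2=0x78 r3=0x89  N=1 Z=0
after  3: r0=0xd4 r1=0x25 r2=0x78 r3=0x89  N=1 Z=0
after  4: r0=0xd4 r1=0x25 r2=0x78 r3=0x5d  N=0 Z=0
after  5: r0=0xd4 r1=0x25 r2=0xf9 r3=0x5d  N=1 Z=0
after  6: r0=0xaf r1=0x25 r2=0xf9 r3=0x5d  N=1 Z=0
-- IRQ taken; context saved, return-PC = 7 --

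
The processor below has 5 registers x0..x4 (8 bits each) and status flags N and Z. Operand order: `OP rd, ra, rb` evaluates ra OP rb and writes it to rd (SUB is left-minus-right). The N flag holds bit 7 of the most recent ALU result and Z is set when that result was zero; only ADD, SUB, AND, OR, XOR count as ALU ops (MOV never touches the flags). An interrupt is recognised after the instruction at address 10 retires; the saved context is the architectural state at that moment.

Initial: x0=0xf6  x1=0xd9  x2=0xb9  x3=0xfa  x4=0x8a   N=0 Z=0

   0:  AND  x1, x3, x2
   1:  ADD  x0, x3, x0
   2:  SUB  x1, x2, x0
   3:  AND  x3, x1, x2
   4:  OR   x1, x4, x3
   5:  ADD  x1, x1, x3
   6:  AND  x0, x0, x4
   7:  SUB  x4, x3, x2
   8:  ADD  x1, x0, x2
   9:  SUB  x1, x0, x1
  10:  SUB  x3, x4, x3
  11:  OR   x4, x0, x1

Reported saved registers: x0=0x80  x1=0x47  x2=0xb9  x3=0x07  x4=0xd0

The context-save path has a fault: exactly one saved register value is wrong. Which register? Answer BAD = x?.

BAD = x3

after  0: x0=0xf6 x1=0xb8 x2=0xb9 x3=0xfa x4=0x8a  N=1 Z=0
after  1: x0=0xf0 x1=0xb8 x2=0xb9 x3=0xfa x4=0x8a  N=1 Z=0
after  2: x0=0xf0 x1=0xc9 x2=0xb9 x3=0xfa x4=0x8a  N=1 Z=0
after  3: x0=0xf0 x1=0xc9 x2=0xb9 x3=0x89 x4=0x8a  N=1 Z=0
after  4: x0=0xf0 x1=0x8b x2=0xb9 x3=0x89 x4=0x8a  N=1 Z=0
after  5: x0=0xf0 x1=0x14 x2=0xb9 x3=0x89 x4=0x8a  N=0 Z=0
after  6: x0=0x80 x1=0x14 x2=0xb9 x3=0x89 x4=0x8a  N=1 Z=0
after  7: x0=0x80 x1=0x14 x2=0xb9 x3=0x89 x4=0xd0  N=1 Z=0
after  8: x0=0x80 x1=0x39 x2=0xb9 x3=0x89 x4=0xd0  N=0 Z=0
after  9: x0=0x80 x1=0x47 x2=0xb9 x3=0x89 x4=0xd0  N=0 Z=0
after 10: x0=0x80 x1=0x47 x2=0xb9 x3=0x47 x4=0xd0  N=0 Z=0
-- IRQ taken; context saved, return-PC = 11 --
mismatch: x3: reported 0x07 vs actual 0x47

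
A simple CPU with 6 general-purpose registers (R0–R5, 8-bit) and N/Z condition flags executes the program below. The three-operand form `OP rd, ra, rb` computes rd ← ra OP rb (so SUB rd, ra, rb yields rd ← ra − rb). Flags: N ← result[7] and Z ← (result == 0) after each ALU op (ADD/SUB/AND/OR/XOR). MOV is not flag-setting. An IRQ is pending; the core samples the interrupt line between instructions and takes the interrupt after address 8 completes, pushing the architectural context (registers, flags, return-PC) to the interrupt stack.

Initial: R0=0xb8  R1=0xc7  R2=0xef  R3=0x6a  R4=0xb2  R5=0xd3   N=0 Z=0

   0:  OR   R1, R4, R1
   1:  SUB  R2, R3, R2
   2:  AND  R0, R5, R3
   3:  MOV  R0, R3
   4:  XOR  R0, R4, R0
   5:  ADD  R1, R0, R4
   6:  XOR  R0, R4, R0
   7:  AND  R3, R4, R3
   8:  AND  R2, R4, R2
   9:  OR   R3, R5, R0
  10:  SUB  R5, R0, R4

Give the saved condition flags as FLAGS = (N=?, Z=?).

after  0: R0=0xb8 R1=0xf7 R2=0xef R3=0x6a R4=0xb2 R5=0xd3  N=1 Z=0
after  1: R0=0xb8 R1=0xf7 R2=0x7b R3=0x6a R4=0xb2 R5=0xd3  N=0 Z=0
after  2: R0=0x42 R1=0xf7 R2=0x7b R3=0x6a R4=0xb2 R5=0xd3  N=0 Z=0
after  3: R0=0x6a R1=0xf7 R2=0x7b R3=0x6a R4=0xb2 R5=0xd3  N=0 Z=0
after  4: R0=0xd8 R1=0xf7 R2=0x7b R3=0x6a R4=0xb2 R5=0xd3  N=1 Z=0
after  5: R0=0xd8 R1=0x8a R2=0x7b R3=0x6a R4=0xb2 R5=0xd3  N=1 Z=0
after  6: R0=0x6a R1=0x8a R2=0x7b R3=0x6a R4=0xb2 R5=0xd3  N=0 Z=0
after  7: R0=0x6a R1=0x8a R2=0x7b R3=0x22 R4=0xb2 R5=0xd3  N=0 Z=0
after  8: R0=0x6a R1=0x8a R2=0x32 R3=0x22 R4=0xb2 R5=0xd3  N=0 Z=0
-- IRQ taken; context saved, return-PC = 9 --

FLAGS = (N=0, Z=0)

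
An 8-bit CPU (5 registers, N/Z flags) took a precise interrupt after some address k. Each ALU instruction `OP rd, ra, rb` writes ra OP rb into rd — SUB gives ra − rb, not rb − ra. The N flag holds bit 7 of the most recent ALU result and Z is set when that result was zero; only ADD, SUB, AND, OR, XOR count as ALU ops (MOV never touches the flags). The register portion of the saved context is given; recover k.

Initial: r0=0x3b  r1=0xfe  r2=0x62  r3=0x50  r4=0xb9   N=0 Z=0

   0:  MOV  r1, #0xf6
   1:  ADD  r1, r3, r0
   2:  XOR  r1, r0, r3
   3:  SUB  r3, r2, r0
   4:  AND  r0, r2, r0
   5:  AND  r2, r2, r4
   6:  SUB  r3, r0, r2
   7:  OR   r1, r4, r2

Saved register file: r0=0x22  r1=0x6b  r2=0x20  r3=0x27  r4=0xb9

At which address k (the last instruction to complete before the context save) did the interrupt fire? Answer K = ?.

after  0: r0=0x3b r1=0xf6 r2=0x62 r3=0x50 r4=0xb9  N=0 Z=0
after  1: r0=0x3b r1=0x8b r2=0x62 r3=0x50 r4=0xb9  N=1 Z=0
after  2: r0=0x3b r1=0x6b r2=0x62 r3=0x50 r4=0xb9  N=0 Z=0
after  3: r0=0x3b r1=0x6b r2=0x62 r3=0x27 r4=0xb9  N=0 Z=0
after  4: r0=0x22 r1=0x6b r2=0x62 r3=0x27 r4=0xb9  N=0 Z=0
after  5: r0=0x22 r1=0x6b r2=0x20 r3=0x27 r4=0xb9  N=0 Z=0
-- IRQ taken; context saved, return-PC = 6 --

K = 5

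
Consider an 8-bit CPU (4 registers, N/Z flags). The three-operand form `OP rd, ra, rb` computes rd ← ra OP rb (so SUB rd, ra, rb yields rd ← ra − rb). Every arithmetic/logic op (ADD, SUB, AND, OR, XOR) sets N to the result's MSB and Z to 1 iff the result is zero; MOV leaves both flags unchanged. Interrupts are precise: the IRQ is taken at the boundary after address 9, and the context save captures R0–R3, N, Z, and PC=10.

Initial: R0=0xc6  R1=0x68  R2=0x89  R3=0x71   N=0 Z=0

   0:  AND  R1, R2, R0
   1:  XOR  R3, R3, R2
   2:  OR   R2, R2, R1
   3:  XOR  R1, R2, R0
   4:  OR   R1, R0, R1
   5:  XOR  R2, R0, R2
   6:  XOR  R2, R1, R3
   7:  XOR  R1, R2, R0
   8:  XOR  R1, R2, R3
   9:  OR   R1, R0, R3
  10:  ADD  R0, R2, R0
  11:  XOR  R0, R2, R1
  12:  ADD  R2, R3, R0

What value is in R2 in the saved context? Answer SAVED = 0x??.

after  0: R0=0xc6 R1=0x80 R2=0x89 R3=0x71  N=1 Z=0
after  1: R0=0xc6 R1=0x80 R2=0x89 R3=0xf8  N=1 Z=0
after  2: R0=0xc6 R1=0x80 R2=0x89 R3=0xf8  N=1 Z=0
after  3: R0=0xc6 R1=0x4f R2=0x89 R3=0xf8  N=0 Z=0
after  4: R0=0xc6 R1=0xcf R2=0x89 R3=0xf8  N=1 Z=0
after  5: R0=0xc6 R1=0xcf R2=0x4f R3=0xf8  N=0 Z=0
after  6: R0=0xc6 R1=0xcf R2=0x37 R3=0xf8  N=0 Z=0
after  7: R0=0xc6 R1=0xf1 R2=0x37 R3=0xf8  N=1 Z=0
after  8: R0=0xc6 R1=0xcf R2=0x37 R3=0xf8  N=1 Z=0
after  9: R0=0xc6 R1=0xfe R2=0x37 R3=0xf8  N=1 Z=0
-- IRQ taken; context saved, return-PC = 10 --

SAVED = 0x37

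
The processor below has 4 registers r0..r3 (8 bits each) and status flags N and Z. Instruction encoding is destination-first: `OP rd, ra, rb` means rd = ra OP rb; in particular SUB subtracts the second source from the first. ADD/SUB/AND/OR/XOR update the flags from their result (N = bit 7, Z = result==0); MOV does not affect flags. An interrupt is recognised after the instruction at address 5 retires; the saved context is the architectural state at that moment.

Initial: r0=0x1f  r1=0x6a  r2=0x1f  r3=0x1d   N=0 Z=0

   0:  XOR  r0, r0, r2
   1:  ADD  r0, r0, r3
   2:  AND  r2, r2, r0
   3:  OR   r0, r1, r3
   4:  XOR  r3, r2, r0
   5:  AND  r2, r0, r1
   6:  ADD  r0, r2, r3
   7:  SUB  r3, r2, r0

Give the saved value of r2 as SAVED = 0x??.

SAVED = 0x6a

after  0: r0=0x00 r1=0x6a r2=0x1f r3=0x1d  N=0 Z=1
after  1: r0=0x1d r1=0x6a r2=0x1f r3=0x1d  N=0 Z=0
after  2: r0=0x1d r1=0x6a r2=0x1d r3=0x1d  N=0 Z=0
after  3: r0=0x7f r1=0x6a r2=0x1d r3=0x1d  N=0 Z=0
after  4: r0=0x7f r1=0x6a r2=0x1d r3=0x62  N=0 Z=0
after  5: r0=0x7f r1=0x6a r2=0x6a r3=0x62  N=0 Z=0
-- IRQ taken; context saved, return-PC = 6 --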